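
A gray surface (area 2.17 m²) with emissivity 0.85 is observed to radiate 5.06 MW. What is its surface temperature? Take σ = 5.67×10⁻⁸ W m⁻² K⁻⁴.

From P = εσAT⁴, T = (P / εσA)^(1/4) = (5.06×10^6 / (0.85 × 5.67×10⁻⁸ × 2.17))^(1/4).
T = (4.84×10^13)^(1/4) = 2640 K.

T ≈ 2640 K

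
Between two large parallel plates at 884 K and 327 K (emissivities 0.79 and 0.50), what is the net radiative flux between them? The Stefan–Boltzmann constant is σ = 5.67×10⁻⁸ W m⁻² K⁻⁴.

For two large parallel gray plates, q = σ(T₁⁴ − T₂⁴) / (1/ε₁ + 1/ε₂ − 1).
1/ε₁ + 1/ε₂ − 1 = 1/0.79 + 1/0.50 − 1 = 2.266.
T₁⁴ − T₂⁴ = 6.11×10^11 − 1.14×10^10 = 5.99×10^11 K⁴.
q = 5.67×10⁻⁸ × 5.99×10^11 / 2.266 = 15000 W/m².

q ≈ 15000 W/m²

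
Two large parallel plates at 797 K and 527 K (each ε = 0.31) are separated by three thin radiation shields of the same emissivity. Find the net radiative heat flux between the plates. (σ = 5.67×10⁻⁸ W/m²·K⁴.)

Each of the 4 gaps contributes resistance (2/ε − 1) = 2/0.31 − 1 = 5.452; total = 21.81.
q = σ(T₁⁴ − T₂⁴) / 21.81 = 5.67×10⁻⁸ × 3.26×10^11 / 21.81 = 849 W/m².

q ≈ 849 W/m²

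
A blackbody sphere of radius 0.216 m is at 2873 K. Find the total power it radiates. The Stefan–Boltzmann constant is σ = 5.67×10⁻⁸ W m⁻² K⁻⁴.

P ≈ 2.26×10^6 W

A = 4πr² = 4π × (0.216)² = 0.586 m².
P = σAT⁴ = 5.67×10⁻⁸ × 0.586 × (2873)⁴ = 5.67×10⁻⁸ × 0.586 × 6.81×10^13.
P = 2.26×10^6 W.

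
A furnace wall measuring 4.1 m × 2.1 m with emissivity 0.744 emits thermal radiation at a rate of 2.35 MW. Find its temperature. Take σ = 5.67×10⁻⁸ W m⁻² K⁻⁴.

A = 4.1 × 2.1 = 8.61 m².
From P = εσAT⁴, T = (P / εσA)^(1/4) = (2.35×10^6 / (0.744 × 5.67×10⁻⁸ × 8.61))^(1/4).
T = (6.47×10^12)^(1/4) = 1590 K.

T ≈ 1590 K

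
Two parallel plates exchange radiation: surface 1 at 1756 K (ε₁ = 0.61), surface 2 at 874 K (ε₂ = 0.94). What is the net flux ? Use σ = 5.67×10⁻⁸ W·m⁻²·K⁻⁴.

For two large parallel gray plates, q = σ(T₁⁴ − T₂⁴) / (1/ε₁ + 1/ε₂ − 1).
1/ε₁ + 1/ε₂ − 1 = 1/0.61 + 1/0.94 − 1 = 1.703.
T₁⁴ − T₂⁴ = 9.51×10^12 − 5.84×10^11 = 8.92×10^12 K⁴.
q = 5.67×10⁻⁸ × 8.92×10^12 / 1.703 = 2.97×10^5 W/m².

q ≈ 2.97×10^5 W/m²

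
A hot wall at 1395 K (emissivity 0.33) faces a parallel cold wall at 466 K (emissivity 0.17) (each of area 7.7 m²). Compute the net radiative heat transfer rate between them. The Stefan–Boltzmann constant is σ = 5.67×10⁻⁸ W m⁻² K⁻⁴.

For two large parallel gray plates, q = σ(T₁⁴ − T₂⁴) / (1/ε₁ + 1/ε₂ − 1).
1/ε₁ + 1/ε₂ − 1 = 1/0.33 + 1/0.17 − 1 = 7.913.
T₁⁴ − T₂⁴ = 3.79×10^12 − 4.72×10^10 = 3.74×10^12 K⁴.
q = 5.67×10⁻⁸ × 3.74×10^12 / 7.913 = 26800 W/m².
Q = q·A = 26800 × 7.7 = 2.06×10^5 W.

Q ≈ 2.06×10^5 W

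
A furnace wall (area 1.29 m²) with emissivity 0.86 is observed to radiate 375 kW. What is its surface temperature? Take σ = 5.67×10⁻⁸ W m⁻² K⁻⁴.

T ≈ 1560 K

From P = εσAT⁴, T = (P / εσA)^(1/4) = (3.75×10^5 / (0.86 × 5.67×10⁻⁸ × 1.29))^(1/4).
T = (5.96×10^12)^(1/4) = 1560 K.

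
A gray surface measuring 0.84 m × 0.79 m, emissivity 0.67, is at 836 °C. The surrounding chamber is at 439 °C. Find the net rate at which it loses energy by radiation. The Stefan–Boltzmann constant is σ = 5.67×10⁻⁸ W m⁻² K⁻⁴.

A = 0.84 × 0.79 = 0.664 m².
Convert: 836 °C = 1109 K; 439 °C = 712 K.
Q = εσA(T⁴ − T_s⁴). T⁴ − T_s⁴ = (1109)⁴ − (712)⁴ = 1.51×10^12 − 2.57×10^11 = 1.26×10^12 K⁴.
Q = 0.67 × 5.67×10⁻⁸ × 0.664 × 1.26×10^12 = 31700 W.

Q ≈ 31700 W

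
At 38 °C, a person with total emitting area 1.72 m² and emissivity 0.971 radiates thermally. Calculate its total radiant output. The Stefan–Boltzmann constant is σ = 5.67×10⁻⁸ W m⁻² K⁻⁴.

38 °C = 311 K.
Stefan–Boltzmann: P = εσAT⁴ = 0.971 × 5.67×10⁻⁸ × 1.72 × (311)⁴ = 0.971 × 5.67×10⁻⁸ × 1.72 × 9.35×10^9.
P = 886 W.

P ≈ 886 W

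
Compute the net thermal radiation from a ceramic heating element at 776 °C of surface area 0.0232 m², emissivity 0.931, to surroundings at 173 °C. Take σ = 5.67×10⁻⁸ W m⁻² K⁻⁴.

Q ≈ 1430 W

Convert: 776 °C = 1049 K; 173 °C = 446 K.
Q = εσA(T⁴ − T_s⁴). T⁴ − T_s⁴ = (1049)⁴ − (446)⁴ = 1.21×10^12 − 3.96×10^10 = 1.17×10^12 K⁴.
Q = 0.931 × 5.67×10⁻⁸ × 0.0232 × 1.17×10^12 = 1430 W.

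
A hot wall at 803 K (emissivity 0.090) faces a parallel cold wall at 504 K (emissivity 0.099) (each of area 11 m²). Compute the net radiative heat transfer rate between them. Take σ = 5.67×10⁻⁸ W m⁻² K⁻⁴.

For two large parallel gray plates, q = σ(T₁⁴ − T₂⁴) / (1/ε₁ + 1/ε₂ − 1).
1/ε₁ + 1/ε₂ − 1 = 1/0.090 + 1/0.099 − 1 = 20.21.
T₁⁴ − T₂⁴ = 4.16×10^11 − 6.45×10^10 = 3.51×10^11 K⁴.
q = 5.67×10⁻⁸ × 3.51×10^11 / 20.21 = 985 W/m².
Q = q·A = 985 × 11 = 10800 W.

Q ≈ 10800 W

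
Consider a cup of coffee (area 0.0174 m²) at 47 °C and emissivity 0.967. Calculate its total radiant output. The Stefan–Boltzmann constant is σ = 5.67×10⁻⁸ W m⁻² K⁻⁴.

47 °C = 320 K.
P = εσAT⁴ = 0.967 × 5.67×10⁻⁸ × 0.0174 × (320)⁴ = 0.967 × 5.67×10⁻⁸ × 0.0174 × 1.05×10^10.
P = 10.0 W.

P ≈ 10.0 W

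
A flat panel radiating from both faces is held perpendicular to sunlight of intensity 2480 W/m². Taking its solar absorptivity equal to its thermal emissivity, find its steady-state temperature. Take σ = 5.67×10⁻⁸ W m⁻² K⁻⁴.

T ≈ 385 K

Absorbed flux αS = emitted flux 2εσT⁴ per unit area; with α = ε this gives T = (S/2σ)^(1/4).
T = (2480 / (2 × 5.67×10⁻⁸))^(1/4) = (2.19×10^10)^(1/4).
T = 385 K.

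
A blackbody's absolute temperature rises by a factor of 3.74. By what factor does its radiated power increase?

P ∝ T⁴, so the power scales as (3.74)⁴ = 196.

factor ≈ 196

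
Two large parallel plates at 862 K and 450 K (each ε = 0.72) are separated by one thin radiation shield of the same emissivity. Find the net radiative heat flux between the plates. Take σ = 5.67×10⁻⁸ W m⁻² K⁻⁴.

q ≈ 8150 W/m²

Each of the 2 gaps contributes resistance (2/ε − 1) = 2/0.72 − 1 = 1.778; total = 3.556.
q = σ(T₁⁴ − T₂⁴) / 3.556 = 5.67×10⁻⁸ × 5.11×10^11 / 3.556 = 8150 W/m².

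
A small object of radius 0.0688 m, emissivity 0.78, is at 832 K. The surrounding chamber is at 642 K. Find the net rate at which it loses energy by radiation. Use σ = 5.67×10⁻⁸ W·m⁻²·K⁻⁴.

Q ≈ 814 W

A = 4πr² = 4π × (0.0688)² = 0.0595 m².
Q = εσA(T⁴ − T_s⁴). T⁴ − T_s⁴ = (832)⁴ − (642)⁴ = 4.79×10^11 − 1.70×10^11 = 3.09×10^11 K⁴.
Q = 0.78 × 5.67×10⁻⁸ × 0.0595 × 3.09×10^11 = 814 W.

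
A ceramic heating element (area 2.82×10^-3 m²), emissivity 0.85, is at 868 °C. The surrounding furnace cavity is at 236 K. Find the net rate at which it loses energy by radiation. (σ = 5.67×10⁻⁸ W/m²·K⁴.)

Convert: 868 °C = 1141 K.
Q = εσA(T⁴ − T_s⁴). T⁴ − T_s⁴ = (1141)⁴ − (236)⁴ = 1.69×10^12 − 3.10×10^9 = 1.69×10^12 K⁴.
Q = 0.85 × 5.67×10⁻⁸ × 2.82×10^-3 × 1.69×10^12 = 230 W.

Q ≈ 230 W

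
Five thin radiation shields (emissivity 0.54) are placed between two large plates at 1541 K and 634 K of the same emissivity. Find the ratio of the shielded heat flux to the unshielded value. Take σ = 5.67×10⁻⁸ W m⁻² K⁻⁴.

With N identical shields there are N+1 = 6 gaps in series, each with the same radiative resistance, so the flux falls to 1/(N+1) of its unshielded value.

ratio ≈ 0.167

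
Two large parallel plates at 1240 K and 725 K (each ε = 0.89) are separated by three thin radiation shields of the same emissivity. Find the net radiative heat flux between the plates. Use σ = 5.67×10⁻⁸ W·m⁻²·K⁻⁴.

Each of the 4 gaps contributes resistance (2/ε − 1) = 2/0.89 − 1 = 1.247; total = 4.989.
q = σ(T₁⁴ − T₂⁴) / 4.989 = 5.67×10⁻⁸ × 2.09×10^12 / 4.989 = 23700 W/m².

q ≈ 23700 W/m²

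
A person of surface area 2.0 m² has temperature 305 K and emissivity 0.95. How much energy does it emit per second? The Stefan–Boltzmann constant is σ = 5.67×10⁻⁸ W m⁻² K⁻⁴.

P ≈ 932 W

Stefan–Boltzmann: P = εσAT⁴ = 0.95 × 5.67×10⁻⁸ × 2.00 × (305)⁴ = 0.95 × 5.67×10⁻⁸ × 2.00 × 8.65×10^9.
P = 932 W.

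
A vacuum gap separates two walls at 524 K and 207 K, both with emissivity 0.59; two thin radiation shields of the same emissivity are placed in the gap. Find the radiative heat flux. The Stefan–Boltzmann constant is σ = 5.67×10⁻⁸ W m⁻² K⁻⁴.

q ≈ 582 W/m²

Each of the 3 gaps contributes resistance (2/ε − 1) = 2/0.59 − 1 = 2.390; total = 7.169.
q = σ(T₁⁴ − T₂⁴) / 7.169 = 5.67×10⁻⁸ × 7.36×10^10 / 7.169 = 582 W/m².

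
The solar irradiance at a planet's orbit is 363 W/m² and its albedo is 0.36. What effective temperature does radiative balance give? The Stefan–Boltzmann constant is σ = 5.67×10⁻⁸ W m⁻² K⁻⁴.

Power absorbed = (1−a)S·πR²; power emitted = 4πR²σT⁴. Equating and cancelling πR²:
T = ((1−a)S / 4σ)^(1/4) = (232 / (4 × 5.67×10⁻⁸))^(1/4) = (1.02×10^9)^(1/4).
T = 179 K.

T ≈ 179 K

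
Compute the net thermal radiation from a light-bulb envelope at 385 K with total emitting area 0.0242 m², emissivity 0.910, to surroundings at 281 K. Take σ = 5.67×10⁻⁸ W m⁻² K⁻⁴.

Q ≈ 19.6 W

Q = εσA(T⁴ − T_s⁴). T⁴ − T_s⁴ = (385)⁴ − (281)⁴ = 2.20×10^10 − 6.23×10^9 = 1.57×10^10 K⁴.
Q = 0.910 × 5.67×10⁻⁸ × 0.0242 × 1.57×10^10 = 19.6 W.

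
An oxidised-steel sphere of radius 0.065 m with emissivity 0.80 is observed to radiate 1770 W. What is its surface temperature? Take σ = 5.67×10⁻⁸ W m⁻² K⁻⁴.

A = 4πr² = 4π × (0.065)² = 0.0531 m².
From P = εσAT⁴, T = (P / εσA)^(1/4) = (1770 / (0.80 × 5.67×10⁻⁸ × 0.0531))^(1/4).
T = (7.35×10^11)^(1/4) = 926 K.

T ≈ 926 K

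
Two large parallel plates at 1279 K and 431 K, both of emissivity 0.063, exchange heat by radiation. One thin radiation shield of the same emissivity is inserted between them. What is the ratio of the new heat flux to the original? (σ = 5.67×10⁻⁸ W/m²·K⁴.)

With N identical shields there are N+1 = 2 gaps in series, each with the same radiative resistance, so the flux falls to 1/(N+1) of its unshielded value.

ratio ≈ 0.500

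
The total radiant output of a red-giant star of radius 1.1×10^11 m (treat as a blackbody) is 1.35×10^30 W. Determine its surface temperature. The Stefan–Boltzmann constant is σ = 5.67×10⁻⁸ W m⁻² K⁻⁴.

T ≈ 3540 K

A = 4πr² = 4π × (1.1×10^11)² = 1.52×10^23 m².
From P = σAT⁴, T = (P / σA)^(1/4) = (1.35×10^30 / (5.67×10⁻⁸ × 1.52×10^23))^(1/4).
T = (1.57×10^14)^(1/4) = 3540 K.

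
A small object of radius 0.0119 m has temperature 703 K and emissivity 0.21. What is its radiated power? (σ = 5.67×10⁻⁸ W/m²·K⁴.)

A = 4πr² = 4π × (0.0119)² = 1.78×10^-3 m².
Stefan–Boltzmann: P = εσAT⁴ = 0.21 × 5.67×10⁻⁸ × 1.78×10^-3 × (703)⁴ = 0.21 × 5.67×10⁻⁸ × 1.78×10^-3 × 2.44×10^11.
P = 5.18 W.

P ≈ 5.18 W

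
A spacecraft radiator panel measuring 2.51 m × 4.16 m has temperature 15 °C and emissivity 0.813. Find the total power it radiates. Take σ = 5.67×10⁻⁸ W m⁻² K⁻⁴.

P ≈ 3310 W

A = 2.51 × 4.16 = 10.4 m².
15 °C = 288 K.
Stefan–Boltzmann: P = εσAT⁴ = 0.813 × 5.67×10⁻⁸ × 10.4 × (288)⁴ = 0.813 × 5.67×10⁻⁸ × 10.4 × 6.88×10^9.
P = 3310 W.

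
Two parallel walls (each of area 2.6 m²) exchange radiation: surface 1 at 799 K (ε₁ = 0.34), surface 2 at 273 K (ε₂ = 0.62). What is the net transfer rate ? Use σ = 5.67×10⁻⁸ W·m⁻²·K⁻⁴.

For two large parallel gray plates, q = σ(T₁⁴ − T₂⁴) / (1/ε₁ + 1/ε₂ − 1).
1/ε₁ + 1/ε₂ − 1 = 1/0.34 + 1/0.62 − 1 = 3.554.
T₁⁴ − T₂⁴ = 4.08×10^11 − 5.55×10^9 = 4.02×10^11 K⁴.
q = 5.67×10⁻⁸ × 4.02×10^11 / 3.554 = 6410 W/m².
Q = q·A = 6410 × 2.6 = 16700 W.

Q ≈ 16700 W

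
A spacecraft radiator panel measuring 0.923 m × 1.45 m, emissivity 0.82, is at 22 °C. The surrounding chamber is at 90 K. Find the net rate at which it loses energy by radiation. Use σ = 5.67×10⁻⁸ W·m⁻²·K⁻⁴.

Q ≈ 467 W

A = 0.923 × 1.45 = 1.34 m².
Convert: 22 °C = 295 K.
Q = εσA(T⁴ − T_s⁴). T⁴ − T_s⁴ = (295)⁴ − (90)⁴ = 7.57×10^9 − 6.56×10^7 = 7.51×10^9 K⁴.
Q = 0.82 × 5.67×10⁻⁸ × 1.34 × 7.51×10^9 = 467 W.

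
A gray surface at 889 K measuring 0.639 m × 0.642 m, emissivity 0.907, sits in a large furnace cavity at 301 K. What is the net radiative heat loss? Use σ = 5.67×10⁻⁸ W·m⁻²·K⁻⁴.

A = 0.639 × 0.642 = 0.410 m².
Q = εσA(T⁴ − T_s⁴). T⁴ − T_s⁴ = (889)⁴ − (301)⁴ = 6.25×10^11 − 8.21×10^9 = 6.16×10^11 K⁴.
Q = 0.907 × 5.67×10⁻⁸ × 0.410 × 6.16×10^11 = 13000 W.

Q ≈ 13000 W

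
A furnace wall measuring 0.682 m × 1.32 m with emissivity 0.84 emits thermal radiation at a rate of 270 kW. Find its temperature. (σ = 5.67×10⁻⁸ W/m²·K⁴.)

T ≈ 1580 K

A = 0.682 × 1.32 = 0.900 m².
From P = εσAT⁴, T = (P / εσA)^(1/4) = (2.70×10^5 / (0.84 × 5.67×10⁻⁸ × 0.900))^(1/4).
T = (6.30×10^12)^(1/4) = 1580 K.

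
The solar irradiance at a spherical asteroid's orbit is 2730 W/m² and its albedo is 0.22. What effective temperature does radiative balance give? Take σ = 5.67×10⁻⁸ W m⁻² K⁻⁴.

Power absorbed = (1−a)S·πR²; power emitted = 4πR²σT⁴. Equating and cancelling πR²:
T = ((1−a)S / 4σ)^(1/4) = (2130 / (4 × 5.67×10⁻⁸))^(1/4) = (9.39×10^9)^(1/4).
T = 311 K.

T ≈ 311 K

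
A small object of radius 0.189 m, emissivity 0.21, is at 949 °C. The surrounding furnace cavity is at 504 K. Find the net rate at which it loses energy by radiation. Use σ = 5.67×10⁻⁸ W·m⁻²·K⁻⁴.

A = 4πr² = 4π × (0.189)² = 0.449 m².
Convert: 949 °C = 1222 K.
Q = εσA(T⁴ − T_s⁴). T⁴ − T_s⁴ = (1222)⁴ − (504)⁴ = 2.23×10^12 − 6.45×10^10 = 2.17×10^12 K⁴.
Q = 0.21 × 5.67×10⁻⁸ × 0.449 × 2.17×10^12 = 11600 W.

Q ≈ 11600 W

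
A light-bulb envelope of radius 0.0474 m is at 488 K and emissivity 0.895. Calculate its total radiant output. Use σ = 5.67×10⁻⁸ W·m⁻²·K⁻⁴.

P ≈ 81.3 W

A = 4πr² = 4π × (0.0474)² = 0.0282 m².
Stefan–Boltzmann: P = εσAT⁴ = 0.895 × 5.67×10⁻⁸ × 0.0282 × (488)⁴ = 0.895 × 5.67×10⁻⁸ × 0.0282 × 5.67×10^10.
P = 81.3 W.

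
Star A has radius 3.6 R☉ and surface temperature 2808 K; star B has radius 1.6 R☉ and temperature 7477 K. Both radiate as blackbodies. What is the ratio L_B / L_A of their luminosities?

L = 4πR²σT⁴ ∝ R²T⁴, so L_B/L_A = (1.6/3.6)² × (7477/2808)⁴ = 0.198 × 50.3 = 9.93.

L_B/L_A ≈ 9.93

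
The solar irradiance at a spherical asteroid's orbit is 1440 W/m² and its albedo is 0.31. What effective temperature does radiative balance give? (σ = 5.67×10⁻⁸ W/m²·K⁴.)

Power absorbed = (1−a)S·πR²; power emitted = 4πR²σT⁴. Equating and cancelling πR²:
T = ((1−a)S / 4σ)^(1/4) = (994 / (4 × 5.67×10⁻⁸))^(1/4) = (4.38×10^9)^(1/4).
T = 257 K.

T ≈ 257 K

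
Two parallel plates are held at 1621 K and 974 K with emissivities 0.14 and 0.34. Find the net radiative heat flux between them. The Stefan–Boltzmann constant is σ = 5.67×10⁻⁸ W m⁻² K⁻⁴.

q ≈ 37500 W/m²

For two large parallel gray plates, q = σ(T₁⁴ − T₂⁴) / (1/ε₁ + 1/ε₂ − 1).
1/ε₁ + 1/ε₂ − 1 = 1/0.14 + 1/0.34 − 1 = 9.084.
T₁⁴ − T₂⁴ = 6.90×10^12 − 9.00×10^11 = 6.00×10^12 K⁴.
q = 5.67×10⁻⁸ × 6.00×10^12 / 9.084 = 37500 W/m².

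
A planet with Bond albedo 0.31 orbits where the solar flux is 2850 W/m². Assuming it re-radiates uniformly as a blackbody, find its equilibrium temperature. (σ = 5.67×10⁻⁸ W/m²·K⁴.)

Power absorbed = (1−a)S·πR²; power emitted = 4πR²σT⁴. Equating and cancelling πR²:
T = ((1−a)S / 4σ)^(1/4) = (1970 / (4 × 5.67×10⁻⁸))^(1/4) = (8.67×10^9)^(1/4).
T = 305 K.

T ≈ 305 K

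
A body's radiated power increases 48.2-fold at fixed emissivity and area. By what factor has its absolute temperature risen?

factor ≈ 2.63

P ∝ T⁴ ⇒ T ∝ P^(1/4), so T scales by (48.2)^(1/4) = 2.63.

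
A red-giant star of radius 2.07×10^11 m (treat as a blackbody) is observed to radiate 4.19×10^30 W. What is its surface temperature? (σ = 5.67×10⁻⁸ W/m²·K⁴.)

T ≈ 3420 K

A = 4πr² = 4π × (2.07×10^11)² = 5.38×10^23 m².
From P = σAT⁴, T = (P / σA)^(1/4) = (4.19×10^30 / (5.67×10⁻⁸ × 5.38×10^23))^(1/4).
T = (1.37×10^14)^(1/4) = 3420 K.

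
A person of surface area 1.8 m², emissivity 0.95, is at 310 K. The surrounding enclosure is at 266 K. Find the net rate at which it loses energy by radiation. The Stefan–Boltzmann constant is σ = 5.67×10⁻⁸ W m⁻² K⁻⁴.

Q = εσA(T⁴ − T_s⁴). T⁴ − T_s⁴ = (310)⁴ − (266)⁴ = 9.24×10^9 − 5.01×10^9 = 4.23×10^9 K⁴.
Q = 0.95 × 5.67×10⁻⁸ × 1.80 × 4.23×10^9 = 410 W.

Q ≈ 410 W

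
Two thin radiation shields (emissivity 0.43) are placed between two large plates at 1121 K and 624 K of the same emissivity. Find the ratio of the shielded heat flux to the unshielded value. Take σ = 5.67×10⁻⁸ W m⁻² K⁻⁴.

ratio ≈ 0.333

With N identical shields there are N+1 = 3 gaps in series, each with the same radiative resistance, so the flux falls to 1/(N+1) of its unshielded value.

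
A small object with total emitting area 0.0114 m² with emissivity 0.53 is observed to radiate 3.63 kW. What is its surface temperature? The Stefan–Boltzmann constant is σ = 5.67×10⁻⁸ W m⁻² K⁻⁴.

From P = εσAT⁴, T = (P / εσA)^(1/4) = (3630 / (0.53 × 5.67×10⁻⁸ × 0.0114))^(1/4).
T = (1.06×10^13)^(1/4) = 1800 K.

T ≈ 1800 K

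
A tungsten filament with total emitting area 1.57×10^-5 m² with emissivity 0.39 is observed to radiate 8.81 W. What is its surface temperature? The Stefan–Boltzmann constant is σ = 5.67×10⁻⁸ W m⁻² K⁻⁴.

T ≈ 2240 K

From P = εσAT⁴, T = (P / εσA)^(1/4) = (8.81 / (0.39 × 5.67×10⁻⁸ × 1.57×10^-5))^(1/4).
T = (2.54×10^13)^(1/4) = 2240 K.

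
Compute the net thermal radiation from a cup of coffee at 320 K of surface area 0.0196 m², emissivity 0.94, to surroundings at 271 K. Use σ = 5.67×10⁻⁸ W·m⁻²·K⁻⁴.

Q = εσA(T⁴ − T_s⁴). T⁴ − T_s⁴ = (320)⁴ − (271)⁴ = 1.05×10^10 − 5.39×10^9 = 5.09×10^9 K⁴.
Q = 0.94 × 5.67×10⁻⁸ × 0.0196 × 5.09×10^9 = 5.32 W.

Q ≈ 5.32 W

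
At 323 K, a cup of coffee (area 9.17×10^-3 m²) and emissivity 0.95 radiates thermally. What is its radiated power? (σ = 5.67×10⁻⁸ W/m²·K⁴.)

Stefan–Boltzmann: P = εσAT⁴ = 0.95 × 5.67×10⁻⁸ × 9.17×10^-3 × (323)⁴ = 0.95 × 5.67×10⁻⁸ × 9.17×10^-3 × 1.09×10^10.
P = 5.38 W.

P ≈ 5.38 W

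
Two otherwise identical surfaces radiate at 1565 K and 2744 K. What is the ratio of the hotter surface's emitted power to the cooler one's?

P ∝ T⁴, so the ratio is (2744/1565)⁴ = (1.753)⁴ = 9.45.

ratio ≈ 9.45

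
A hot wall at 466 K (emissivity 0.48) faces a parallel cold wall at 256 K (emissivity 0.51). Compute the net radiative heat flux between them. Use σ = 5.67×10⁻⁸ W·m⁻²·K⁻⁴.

For two large parallel gray plates, q = σ(T₁⁴ − T₂⁴) / (1/ε₁ + 1/ε₂ − 1).
1/ε₁ + 1/ε₂ − 1 = 1/0.48 + 1/0.51 − 1 = 3.044.
T₁⁴ − T₂⁴ = 4.72×10^10 − 4.29×10^9 = 4.29×10^10 K⁴.
q = 5.67×10⁻⁸ × 4.29×10^10 / 3.044 = 798 W/m².

q ≈ 798 W/m²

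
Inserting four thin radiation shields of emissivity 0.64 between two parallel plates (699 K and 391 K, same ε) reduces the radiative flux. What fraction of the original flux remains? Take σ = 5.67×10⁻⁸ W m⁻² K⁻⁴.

ratio ≈ 0.200

With N identical shields there are N+1 = 5 gaps in series, each with the same radiative resistance, so the flux falls to 1/(N+1) of its unshielded value.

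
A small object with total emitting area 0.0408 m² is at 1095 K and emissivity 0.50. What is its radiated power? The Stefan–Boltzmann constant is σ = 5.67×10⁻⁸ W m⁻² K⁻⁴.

P ≈ 1660 W

Stefan–Boltzmann: P = εσAT⁴ = 0.50 × 5.67×10⁻⁸ × 0.0408 × (1095)⁴ = 0.50 × 5.67×10⁻⁸ × 0.0408 × 1.44×10^12.
P = 1660 W.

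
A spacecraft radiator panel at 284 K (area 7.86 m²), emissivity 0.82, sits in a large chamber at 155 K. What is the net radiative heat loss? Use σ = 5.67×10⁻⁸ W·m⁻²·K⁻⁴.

Q = εσA(T⁴ − T_s⁴). T⁴ − T_s⁴ = (284)⁴ − (155)⁴ = 6.51×10^9 − 5.77×10^8 = 5.93×10^9 K⁴.
Q = 0.82 × 5.67×10⁻⁸ × 7.86 × 5.93×10^9 = 2170 W.

Q ≈ 2170 W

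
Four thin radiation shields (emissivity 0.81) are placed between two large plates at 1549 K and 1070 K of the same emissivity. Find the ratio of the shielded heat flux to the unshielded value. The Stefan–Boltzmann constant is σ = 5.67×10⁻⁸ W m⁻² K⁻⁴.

With N identical shields there are N+1 = 5 gaps in series, each with the same radiative resistance, so the flux falls to 1/(N+1) of its unshielded value.

ratio ≈ 0.200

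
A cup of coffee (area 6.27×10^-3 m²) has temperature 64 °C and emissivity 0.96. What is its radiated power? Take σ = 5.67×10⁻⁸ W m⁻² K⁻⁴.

P ≈ 4.40 W

64 °C = 337 K.
Stefan–Boltzmann: P = εσAT⁴ = 0.96 × 5.67×10⁻⁸ × 6.27×10^-3 × (337)⁴ = 0.96 × 5.67×10⁻⁸ × 6.27×10^-3 × 1.29×10^10.
P = 4.40 W.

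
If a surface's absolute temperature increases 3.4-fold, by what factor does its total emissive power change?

factor ≈ 134

P ∝ T⁴, so the power scales as (3.4)⁴ = 134.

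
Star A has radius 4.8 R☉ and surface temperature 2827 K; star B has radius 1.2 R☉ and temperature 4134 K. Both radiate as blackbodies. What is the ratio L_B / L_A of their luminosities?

L_B/L_A ≈ 0.286

L = 4πR²σT⁴ ∝ R²T⁴, so L_B/L_A = (1.2/4.8)² × (4134/2827)⁴ = 0.0625 × 4.57 = 0.286.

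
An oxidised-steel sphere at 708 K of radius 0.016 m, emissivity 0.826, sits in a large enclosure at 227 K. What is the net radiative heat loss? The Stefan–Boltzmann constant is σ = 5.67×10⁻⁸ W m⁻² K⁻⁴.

A = 4πr² = 4π × (0.016)² = 3.22×10^-3 m².
Q = εσA(T⁴ − T_s⁴). T⁴ − T_s⁴ = (708)⁴ − (227)⁴ = 2.51×10^11 − 2.66×10^9 = 2.49×10^11 K⁴.
Q = 0.826 × 5.67×10⁻⁸ × 3.22×10^-3 × 2.49×10^11 = 37.5 W.

Q ≈ 37.5 W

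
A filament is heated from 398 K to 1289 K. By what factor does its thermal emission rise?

ratio ≈ 110

P ∝ T⁴, so the ratio is (1289/398)⁴ = (3.239)⁴ = 110.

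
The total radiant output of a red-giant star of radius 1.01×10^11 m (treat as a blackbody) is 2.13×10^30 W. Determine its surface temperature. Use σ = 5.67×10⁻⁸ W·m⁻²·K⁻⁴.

T ≈ 4140 K

A = 4πr² = 4π × (1.01×10^11)² = 1.28×10^23 m².
From P = σAT⁴, T = (P / σA)^(1/4) = (2.13×10^30 / (5.67×10⁻⁸ × 1.28×10^23))^(1/4).
T = (2.93×10^14)^(1/4) = 4140 K.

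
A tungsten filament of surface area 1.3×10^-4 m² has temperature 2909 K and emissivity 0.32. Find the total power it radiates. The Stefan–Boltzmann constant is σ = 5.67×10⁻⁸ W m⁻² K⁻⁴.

P = εσAT⁴ = 0.32 × 5.67×10⁻⁸ × 1.30×10^-4 × (2909)⁴ = 0.32 × 5.67×10⁻⁸ × 1.30×10^-4 × 7.16×10^13.
P = 169 W.

P ≈ 169 W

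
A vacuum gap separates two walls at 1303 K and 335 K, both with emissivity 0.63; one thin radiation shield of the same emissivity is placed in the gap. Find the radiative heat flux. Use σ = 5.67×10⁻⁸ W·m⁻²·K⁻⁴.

q ≈ 37400 W/m²

Each of the 2 gaps contributes resistance (2/ε − 1) = 2/0.63 − 1 = 2.175; total = 4.349.
q = σ(T₁⁴ − T₂⁴) / 4.349 = 5.67×10⁻⁸ × 2.87×10^12 / 4.349 = 37400 W/m².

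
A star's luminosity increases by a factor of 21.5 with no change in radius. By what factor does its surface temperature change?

factor ≈ 2.15

P ∝ T⁴ ⇒ T ∝ P^(1/4), so T scales by (21.5)^(1/4) = 2.15.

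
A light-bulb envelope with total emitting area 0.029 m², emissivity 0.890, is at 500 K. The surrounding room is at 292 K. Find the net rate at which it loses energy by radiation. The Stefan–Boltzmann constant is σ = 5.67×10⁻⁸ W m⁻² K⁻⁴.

Q = εσA(T⁴ − T_s⁴). T⁴ − T_s⁴ = (500)⁴ − (292)⁴ = 6.25×10^10 − 7.27×10^9 = 5.52×10^10 K⁴.
Q = 0.890 × 5.67×10⁻⁸ × 0.0290 × 5.52×10^10 = 80.8 W.

Q ≈ 80.8 W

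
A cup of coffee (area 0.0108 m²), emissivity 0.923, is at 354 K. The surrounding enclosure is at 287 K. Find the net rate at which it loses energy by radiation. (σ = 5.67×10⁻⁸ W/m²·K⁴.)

Q ≈ 5.04 W

Q = εσA(T⁴ − T_s⁴). T⁴ − T_s⁴ = (354)⁴ − (287)⁴ = 1.57×10^10 − 6.78×10^9 = 8.92×10^9 K⁴.
Q = 0.923 × 5.67×10⁻⁸ × 0.0108 × 8.92×10^9 = 5.04 W.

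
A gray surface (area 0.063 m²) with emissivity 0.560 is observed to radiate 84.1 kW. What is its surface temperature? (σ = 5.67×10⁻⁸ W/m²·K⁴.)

T ≈ 2550 K

From P = εσAT⁴, T = (P / εσA)^(1/4) = (84100 / (0.560 × 5.67×10⁻⁸ × 0.0630))^(1/4).
T = (4.20×10^13)^(1/4) = 2550 K.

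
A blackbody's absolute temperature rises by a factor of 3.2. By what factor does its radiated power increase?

P ∝ T⁴, so the power scales as (3.2)⁴ = 105.

factor ≈ 105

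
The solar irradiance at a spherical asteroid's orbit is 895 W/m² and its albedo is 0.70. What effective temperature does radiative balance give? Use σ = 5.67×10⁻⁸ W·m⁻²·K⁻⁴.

T ≈ 185 K

Power absorbed = (1−a)S·πR²; power emitted = 4πR²σT⁴. Equating and cancelling πR²:
T = ((1−a)S / 4σ)^(1/4) = (269 / (4 × 5.67×10⁻⁸))^(1/4) = (1.18×10^9)^(1/4).
T = 185 K.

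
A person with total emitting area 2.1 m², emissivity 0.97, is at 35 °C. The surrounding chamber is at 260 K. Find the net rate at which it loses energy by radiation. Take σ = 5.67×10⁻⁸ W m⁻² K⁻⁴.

Convert: 35 °C = 308 K.
Q = εσA(T⁴ − T_s⁴). T⁴ − T_s⁴ = (308)⁴ − (260)⁴ = 9.00×10^9 − 4.57×10^9 = 4.43×10^9 K⁴.
Q = 0.97 × 5.67×10⁻⁸ × 2.10 × 4.43×10^9 = 512 W.

Q ≈ 512 W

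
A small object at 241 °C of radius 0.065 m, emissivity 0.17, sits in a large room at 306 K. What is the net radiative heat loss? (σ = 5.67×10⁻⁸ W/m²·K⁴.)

Q ≈ 31.2 W

A = 4πr² = 4π × (0.065)² = 0.0531 m².
Convert: 241 °C = 514 K.
Q = εσA(T⁴ − T_s⁴). T⁴ − T_s⁴ = (514)⁴ − (306)⁴ = 6.98×10^10 − 8.77×10^9 = 6.10×10^10 K⁴.
Q = 0.17 × 5.67×10⁻⁸ × 0.0531 × 6.10×10^10 = 31.2 W.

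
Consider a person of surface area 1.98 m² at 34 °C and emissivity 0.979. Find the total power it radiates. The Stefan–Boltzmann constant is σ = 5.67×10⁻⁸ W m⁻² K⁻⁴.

34 °C = 307 K.
Stefan–Boltzmann: P = εσAT⁴ = 0.979 × 5.67×10⁻⁸ × 1.98 × (307)⁴ = 0.979 × 5.67×10⁻⁸ × 1.98 × 8.88×10^9.
P = 976 W.

P ≈ 976 W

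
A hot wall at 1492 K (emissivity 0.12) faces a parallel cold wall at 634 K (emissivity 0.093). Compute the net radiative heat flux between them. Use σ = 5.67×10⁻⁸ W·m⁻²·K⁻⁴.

For two large parallel gray plates, q = σ(T₁⁴ − T₂⁴) / (1/ε₁ + 1/ε₂ − 1).
1/ε₁ + 1/ε₂ − 1 = 1/0.12 + 1/0.093 − 1 = 18.09.
T₁⁴ − T₂⁴ = 4.96×10^12 − 1.62×10^11 = 4.79×10^12 K⁴.
q = 5.67×10⁻⁸ × 4.79×10^12 / 18.09 = 15000 W/m².

q ≈ 15000 W/m²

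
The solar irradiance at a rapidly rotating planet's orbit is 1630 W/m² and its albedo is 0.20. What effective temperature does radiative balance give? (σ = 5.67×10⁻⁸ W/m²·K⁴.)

Power absorbed = (1−a)S·πR²; power emitted = 4πR²σT⁴. Equating and cancelling πR²:
T = ((1−a)S / 4σ)^(1/4) = (1300 / (4 × 5.67×10⁻⁸))^(1/4) = (5.75×10^9)^(1/4).
T = 275 K.

T ≈ 275 K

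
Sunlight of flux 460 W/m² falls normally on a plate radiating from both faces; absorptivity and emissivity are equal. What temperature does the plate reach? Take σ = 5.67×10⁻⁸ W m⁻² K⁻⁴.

T ≈ 252 K

Absorbed flux αS = emitted flux 2εσT⁴ per unit area; with α = ε this gives T = (S/2σ)^(1/4).
T = (460 / (2 × 5.67×10⁻⁸))^(1/4) = (4.06×10^9)^(1/4).
T = 252 K.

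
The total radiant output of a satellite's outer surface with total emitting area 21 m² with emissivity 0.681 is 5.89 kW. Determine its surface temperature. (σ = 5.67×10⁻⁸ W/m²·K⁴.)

From P = εσAT⁴, T = (P / εσA)^(1/4) = (5890 / (0.681 × 5.67×10⁻⁸ × 21.0))^(1/4).
T = (7.26×10^9)^(1/4) = 292 K.

T ≈ 292 K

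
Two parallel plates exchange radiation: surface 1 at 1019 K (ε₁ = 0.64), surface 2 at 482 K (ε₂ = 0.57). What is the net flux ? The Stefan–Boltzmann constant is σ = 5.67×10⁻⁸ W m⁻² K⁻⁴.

q ≈ 25100 W/m²

For two large parallel gray plates, q = σ(T₁⁴ − T₂⁴) / (1/ε₁ + 1/ε₂ − 1).
1/ε₁ + 1/ε₂ − 1 = 1/0.64 + 1/0.57 − 1 = 2.317.
T₁⁴ − T₂⁴ = 1.08×10^12 − 5.40×10^10 = 1.02×10^12 K⁴.
q = 5.67×10⁻⁸ × 1.02×10^12 / 2.317 = 25100 W/m².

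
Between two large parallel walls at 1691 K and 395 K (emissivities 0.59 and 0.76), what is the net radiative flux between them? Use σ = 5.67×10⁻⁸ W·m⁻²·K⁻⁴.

For two large parallel gray plates, q = σ(T₁⁴ − T₂⁴) / (1/ε₁ + 1/ε₂ − 1).
1/ε₁ + 1/ε₂ − 1 = 1/0.59 + 1/0.76 − 1 = 2.011.
T₁⁴ − T₂⁴ = 8.18×10^12 − 2.43×10^10 = 8.15×10^12 K⁴.
q = 5.67×10⁻⁸ × 8.15×10^12 / 2.011 = 2.30×10^5 W/m².

q ≈ 2.30×10^5 W/m²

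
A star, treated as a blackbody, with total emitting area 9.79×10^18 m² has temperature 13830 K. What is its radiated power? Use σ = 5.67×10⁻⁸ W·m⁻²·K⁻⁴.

P = σAT⁴ = 5.67×10⁻⁸ × 9.79×10^18 × (13830)⁴ = 5.67×10⁻⁸ × 9.79×10^18 × 3.66×10^16.
P = 2.03×10^28 W.

P ≈ 2.03×10^28 W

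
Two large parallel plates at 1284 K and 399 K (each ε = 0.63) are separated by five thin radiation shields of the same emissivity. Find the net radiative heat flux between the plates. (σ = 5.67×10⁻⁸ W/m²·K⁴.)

q ≈ 11700 W/m²

Each of the 6 gaps contributes resistance (2/ε − 1) = 2/0.63 − 1 = 2.175; total = 13.05.
q = σ(T₁⁴ − T₂⁴) / 13.05 = 5.67×10⁻⁸ × 2.69×10^12 / 13.05 = 11700 W/m².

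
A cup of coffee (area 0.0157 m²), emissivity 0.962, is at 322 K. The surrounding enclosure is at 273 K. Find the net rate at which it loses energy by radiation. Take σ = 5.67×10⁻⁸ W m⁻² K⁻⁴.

Q ≈ 4.45 W

Q = εσA(T⁴ − T_s⁴). T⁴ − T_s⁴ = (322)⁴ − (273)⁴ = 1.08×10^10 − 5.55×10^9 = 5.20×10^9 K⁴.
Q = 0.962 × 5.67×10⁻⁸ × 0.0157 × 5.20×10^9 = 4.45 W.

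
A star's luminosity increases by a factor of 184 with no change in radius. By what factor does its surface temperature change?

factor ≈ 3.68

P ∝ T⁴ ⇒ T ∝ P^(1/4), so T scales by (184)^(1/4) = 3.68.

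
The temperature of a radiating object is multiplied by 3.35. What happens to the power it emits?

factor ≈ 126

P ∝ T⁴, so the power scales as (3.35)⁴ = 126.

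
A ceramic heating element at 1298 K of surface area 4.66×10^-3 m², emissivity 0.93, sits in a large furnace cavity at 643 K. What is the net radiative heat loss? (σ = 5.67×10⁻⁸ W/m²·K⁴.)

Q = εσA(T⁴ − T_s⁴). T⁴ − T_s⁴ = (1298)⁴ − (643)⁴ = 2.84×10^12 − 1.71×10^11 = 2.67×10^12 K⁴.
Q = 0.93 × 5.67×10⁻⁸ × 4.66×10^-3 × 2.67×10^12 = 656 W.

Q ≈ 656 W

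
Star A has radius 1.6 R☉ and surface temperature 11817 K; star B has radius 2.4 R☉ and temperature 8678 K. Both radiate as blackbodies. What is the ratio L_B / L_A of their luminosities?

L = 4πR²σT⁴ ∝ R²T⁴, so L_B/L_A = (2.4/1.6)² × (8678/11817)⁴ = 2.25 × 0.291 = 0.654.

L_B/L_A ≈ 0.654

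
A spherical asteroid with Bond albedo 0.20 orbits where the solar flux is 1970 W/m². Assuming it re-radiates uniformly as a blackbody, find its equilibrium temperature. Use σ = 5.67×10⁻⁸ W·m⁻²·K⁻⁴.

Power absorbed = (1−a)S·πR²; power emitted = 4πR²σT⁴. Equating and cancelling πR²:
T = ((1−a)S / 4σ)^(1/4) = (1580 / (4 × 5.67×10⁻⁸))^(1/4) = (6.95×10^9)^(1/4).
T = 289 K.

T ≈ 289 K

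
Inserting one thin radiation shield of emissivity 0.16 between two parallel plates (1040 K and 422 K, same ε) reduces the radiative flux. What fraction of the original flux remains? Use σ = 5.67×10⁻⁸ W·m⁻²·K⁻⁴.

With N identical shields there are N+1 = 2 gaps in series, each with the same radiative resistance, so the flux falls to 1/(N+1) of its unshielded value.

ratio ≈ 0.500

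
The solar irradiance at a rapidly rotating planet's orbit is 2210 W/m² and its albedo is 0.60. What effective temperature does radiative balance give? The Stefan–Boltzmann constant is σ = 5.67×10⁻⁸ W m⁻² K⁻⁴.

Power absorbed = (1−a)S·πR²; power emitted = 4πR²σT⁴. Equating and cancelling πR²:
T = ((1−a)S / 4σ)^(1/4) = (884 / (4 × 5.67×10⁻⁸))^(1/4) = (3.90×10^9)^(1/4).
T = 250 K.

T ≈ 250 K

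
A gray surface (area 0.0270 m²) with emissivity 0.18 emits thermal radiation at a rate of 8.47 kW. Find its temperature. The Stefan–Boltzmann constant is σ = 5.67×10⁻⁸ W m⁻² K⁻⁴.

From P = εσAT⁴, T = (P / εσA)^(1/4) = (8470 / (0.18 × 5.67×10⁻⁸ × 0.0270))^(1/4).
T = (3.07×10^13)^(1/4) = 2350 K.

T ≈ 2350 K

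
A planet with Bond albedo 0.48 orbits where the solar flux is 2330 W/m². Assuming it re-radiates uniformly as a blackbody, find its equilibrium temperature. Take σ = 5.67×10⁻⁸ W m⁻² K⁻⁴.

Power absorbed = (1−a)S·πR²; power emitted = 4πR²σT⁴. Equating and cancelling πR²:
T = ((1−a)S / 4σ)^(1/4) = (1210 / (4 × 5.67×10⁻⁸))^(1/4) = (5.34×10^9)^(1/4).
T = 270 K.

T ≈ 270 K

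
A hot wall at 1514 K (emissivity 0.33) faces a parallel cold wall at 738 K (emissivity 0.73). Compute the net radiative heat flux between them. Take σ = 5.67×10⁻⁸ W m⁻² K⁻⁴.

q ≈ 82700 W/m²

For two large parallel gray plates, q = σ(T₁⁴ − T₂⁴) / (1/ε₁ + 1/ε₂ − 1).
1/ε₁ + 1/ε₂ − 1 = 1/0.33 + 1/0.73 − 1 = 3.400.
T₁⁴ − T₂⁴ = 5.25×10^12 − 2.97×10^11 = 4.96×10^12 K⁴.
q = 5.67×10⁻⁸ × 4.96×10^12 / 3.400 = 82700 W/m².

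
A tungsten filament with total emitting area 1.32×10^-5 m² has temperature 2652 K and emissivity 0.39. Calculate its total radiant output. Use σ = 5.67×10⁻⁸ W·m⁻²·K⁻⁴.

Stefan–Boltzmann: P = εσAT⁴ = 0.39 × 5.67×10⁻⁸ × 1.32×10^-5 × (2652)⁴ = 0.39 × 5.67×10⁻⁸ × 1.32×10^-5 × 4.95×10^13.
P = 14.4 W.

P ≈ 14.4 W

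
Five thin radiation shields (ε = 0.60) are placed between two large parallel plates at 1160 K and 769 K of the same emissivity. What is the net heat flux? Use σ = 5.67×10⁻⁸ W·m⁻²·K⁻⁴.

Each of the 6 gaps contributes resistance (2/ε − 1) = 2/0.60 − 1 = 2.333; total = 14.00.
q = σ(T₁⁴ − T₂⁴) / 14.00 = 5.67×10⁻⁸ × 1.46×10^12 / 14.00 = 5920 W/m².

q ≈ 5920 W/m²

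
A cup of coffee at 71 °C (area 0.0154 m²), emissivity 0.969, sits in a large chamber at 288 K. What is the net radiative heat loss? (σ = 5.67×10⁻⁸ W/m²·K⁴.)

Q ≈ 6.03 W

Convert: 71 °C = 344 K.
Q = εσA(T⁴ − T_s⁴). T⁴ − T_s⁴ = (344)⁴ − (288)⁴ = 1.40×10^10 − 6.88×10^9 = 7.12×10^9 K⁴.
Q = 0.969 × 5.67×10⁻⁸ × 0.0154 × 7.12×10^9 = 6.03 W.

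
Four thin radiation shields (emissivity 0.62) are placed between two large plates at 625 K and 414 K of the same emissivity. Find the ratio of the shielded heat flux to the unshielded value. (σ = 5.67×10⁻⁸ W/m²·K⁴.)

ratio ≈ 0.200

With N identical shields there are N+1 = 5 gaps in series, each with the same radiative resistance, so the flux falls to 1/(N+1) of its unshielded value.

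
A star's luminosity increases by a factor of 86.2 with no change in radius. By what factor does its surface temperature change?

factor ≈ 3.05

P ∝ T⁴ ⇒ T ∝ P^(1/4), so T scales by (86.2)^(1/4) = 3.05.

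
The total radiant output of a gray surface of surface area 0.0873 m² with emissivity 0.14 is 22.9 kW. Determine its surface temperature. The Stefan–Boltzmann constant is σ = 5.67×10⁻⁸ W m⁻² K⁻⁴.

T ≈ 2400 K

From P = εσAT⁴, T = (P / εσA)^(1/4) = (22900 / (0.14 × 5.67×10⁻⁸ × 0.0873))^(1/4).
T = (3.30×10^13)^(1/4) = 2400 K.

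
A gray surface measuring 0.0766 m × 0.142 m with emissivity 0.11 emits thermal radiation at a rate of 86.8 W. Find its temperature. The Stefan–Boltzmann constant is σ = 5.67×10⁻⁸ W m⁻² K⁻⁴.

T ≈ 1060 K

A = 0.0766 × 0.142 = 0.0109 m².
From P = εσAT⁴, T = (P / εσA)^(1/4) = (86.8 / (0.11 × 5.67×10⁻⁸ × 0.0109))^(1/4).
T = (1.28×10^12)^(1/4) = 1060 K.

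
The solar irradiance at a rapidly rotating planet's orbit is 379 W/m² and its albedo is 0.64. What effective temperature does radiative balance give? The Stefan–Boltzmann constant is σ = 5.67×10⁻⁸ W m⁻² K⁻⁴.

Power absorbed = (1−a)S·πR²; power emitted = 4πR²σT⁴. Equating and cancelling πR²:
T = ((1−a)S / 4σ)^(1/4) = (136 / (4 × 5.67×10⁻⁸))^(1/4) = (6.02×10^8)^(1/4).
T = 157 K.

T ≈ 157 K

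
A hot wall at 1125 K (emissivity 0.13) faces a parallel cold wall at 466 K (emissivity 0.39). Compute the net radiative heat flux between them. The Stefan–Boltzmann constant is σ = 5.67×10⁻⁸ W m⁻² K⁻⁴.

For two large parallel gray plates, q = σ(T₁⁴ − T₂⁴) / (1/ε₁ + 1/ε₂ − 1).
1/ε₁ + 1/ε₂ − 1 = 1/0.13 + 1/0.39 − 1 = 9.256.
T₁⁴ − T₂⁴ = 1.60×10^12 − 4.72×10^10 = 1.55×10^12 K⁴.
q = 5.67×10⁻⁸ × 1.55×10^12 / 9.256 = 9520 W/m².

q ≈ 9520 W/m²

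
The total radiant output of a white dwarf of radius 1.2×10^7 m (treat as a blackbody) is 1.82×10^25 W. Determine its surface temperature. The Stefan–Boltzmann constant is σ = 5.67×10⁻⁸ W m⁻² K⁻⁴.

A = 4πr² = 4π × (1.2×10^7)² = 1.81×10^15 m².
From P = σAT⁴, T = (P / σA)^(1/4) = (1.82×10^25 / (5.67×10⁻⁸ × 1.81×10^15))^(1/4).
T = (1.77×10^17)^(1/4) = 20500 K.

T ≈ 20500 K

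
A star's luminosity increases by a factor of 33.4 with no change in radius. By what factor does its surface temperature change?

P ∝ T⁴ ⇒ T ∝ P^(1/4), so T scales by (33.4)^(1/4) = 2.40.

factor ≈ 2.40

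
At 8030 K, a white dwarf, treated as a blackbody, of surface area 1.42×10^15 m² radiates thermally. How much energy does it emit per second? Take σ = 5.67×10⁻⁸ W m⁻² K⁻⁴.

P = σAT⁴ = 5.67×10⁻⁸ × 1.42×10^15 × (8030)⁴ = 5.67×10⁻⁸ × 1.42×10^15 × 4.16×10^15.
P = 3.35×10^23 W.

P ≈ 3.35×10^23 W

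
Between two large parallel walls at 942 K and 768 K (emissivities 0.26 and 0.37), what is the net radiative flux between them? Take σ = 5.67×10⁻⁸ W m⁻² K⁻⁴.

For two large parallel gray plates, q = σ(T₁⁴ − T₂⁴) / (1/ε₁ + 1/ε₂ − 1).
1/ε₁ + 1/ε₂ − 1 = 1/0.26 + 1/0.37 − 1 = 5.549.
T₁⁴ − T₂⁴ = 7.87×10^11 − 3.48×10^11 = 4.40×10^11 K⁴.
q = 5.67×10⁻⁸ × 4.40×10^11 / 5.549 = 4490 W/m².

q ≈ 4490 W/m²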